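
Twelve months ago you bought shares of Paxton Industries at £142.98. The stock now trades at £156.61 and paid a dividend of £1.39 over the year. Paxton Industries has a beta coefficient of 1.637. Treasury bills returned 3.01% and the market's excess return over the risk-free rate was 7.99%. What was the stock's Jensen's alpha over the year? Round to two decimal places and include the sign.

-5.58%

Realised HPR = (P1 + D1 − P0) / P0 = (156.61 + 1.39 − 142.98) / 142.98 = 15.02 / 142.98 = 10.5050%
CAPM required = R_f + β·MRP = 3.01% + 1.637 × 7.99% = 16.08963%
α = realised − required = 10.5050% − 16.08963% = -5.58%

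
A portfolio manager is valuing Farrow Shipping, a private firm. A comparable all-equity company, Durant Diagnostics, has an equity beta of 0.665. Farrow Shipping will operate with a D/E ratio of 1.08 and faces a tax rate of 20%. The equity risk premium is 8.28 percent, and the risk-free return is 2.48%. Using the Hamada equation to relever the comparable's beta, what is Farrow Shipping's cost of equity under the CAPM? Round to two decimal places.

12.74%

β_L = β_U × [1 + (1 − t)(D/E)] = 0.665 × [1 + (1 − 0.20) × 1.08]
    = 0.665 × [1 + 0.80 × 1.08] = 0.665 × 1.8640 = 1.2396
E(R) = R_f + β_L × MRP = 2.48% + 1.2396 × 8.28% = 12.74%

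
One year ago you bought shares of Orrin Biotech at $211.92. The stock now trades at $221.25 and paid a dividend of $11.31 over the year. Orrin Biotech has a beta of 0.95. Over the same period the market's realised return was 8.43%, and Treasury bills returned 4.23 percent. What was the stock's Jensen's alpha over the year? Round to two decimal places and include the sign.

+1.52%

Realised HPR = (P1 + D1 − P0) / P0 = (221.25 + 11.31 − 211.92) / 211.92 = 20.64 / 211.92 = 9.7395%
MRP = 8.43% − 4.23% = 4.20%
CAPM required = R_f + β·MRP = 4.23% + 0.95 × 4.20% = 8.2200%
α = realised − required = 9.7395% − 8.2200% = +1.52%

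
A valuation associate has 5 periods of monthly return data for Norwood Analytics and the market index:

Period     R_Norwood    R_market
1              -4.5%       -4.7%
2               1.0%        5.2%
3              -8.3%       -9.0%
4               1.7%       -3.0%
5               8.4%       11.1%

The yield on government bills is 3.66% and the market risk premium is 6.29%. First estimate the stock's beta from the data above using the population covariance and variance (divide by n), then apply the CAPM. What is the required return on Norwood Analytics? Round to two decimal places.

8.19%

Mean R_i = (-4.5 + 1.0 − 8.3 + 1.7 + 8.4) / 5 = -0.3400%
Mean R_m = (-4.7 + 5.2 − 9.0 − 3.0 + 11.1) / 5 = -0.0800%
Σ(R_i − R̄_i)(R_m − R̄_m) = 189.0540  ⇒  Cov = 189.0540 / 5 = 37.8108
Σ(R_m − R̄_m)² = 262.3080  ⇒  Var(R_m) = 262.3080 / 5 = 52.4616
β = Cov / Var(R_m) = 37.8108 / 52.4616 = 0.7207
E(R) = R_f + β × MRP = 3.66% + 0.7207 × 6.29% = 8.19%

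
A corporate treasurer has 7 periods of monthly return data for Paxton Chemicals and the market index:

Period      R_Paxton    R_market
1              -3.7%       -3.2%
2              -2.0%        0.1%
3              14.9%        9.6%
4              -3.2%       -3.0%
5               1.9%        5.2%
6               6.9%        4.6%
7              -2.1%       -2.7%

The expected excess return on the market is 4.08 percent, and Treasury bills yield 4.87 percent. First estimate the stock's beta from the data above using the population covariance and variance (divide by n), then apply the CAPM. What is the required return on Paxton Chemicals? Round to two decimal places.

Mean R_i = (-3.7 − 2.0 + 14.9 − 3.2 + 1.9 + 6.9 − 2.1) / 7 = 1.8143%
Mean R_m = (-3.2 + 0.1 + 9.6 − 3.0 + 5.2 + 4.6 − 2.7) / 7 = 1.5143%
Σ(R_i − R̄_i)(R_m − R̄_m) = 192.3386  ⇒  Cov = 192.3386 / 7 = 27.4769
Σ(R_m − R̄_m)² = 150.8486  ⇒  Var(R_m) = 150.8486 / 7 = 21.5498
β = Cov / Var(R_m) = 27.4769 / 21.5498 = 1.2750
E(R) = R_f + β × MRP = 4.87% + 1.2750 × 4.08% = 10.07%

10.07%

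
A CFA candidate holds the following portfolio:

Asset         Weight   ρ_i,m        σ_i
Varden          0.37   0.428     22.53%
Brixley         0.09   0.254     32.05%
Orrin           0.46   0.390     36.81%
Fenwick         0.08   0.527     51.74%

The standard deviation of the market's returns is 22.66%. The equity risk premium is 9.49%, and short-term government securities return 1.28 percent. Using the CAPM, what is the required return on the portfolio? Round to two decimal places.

6.76%

β_Varden = 0.428 × 22.53% / 22.66% = 0.4255
β_Brixley = 0.254 × 32.05% / 22.66% = 0.3593
β_Orrin = 0.390 × 36.81% / 22.66% = 0.6335
β_Fenwick = 0.527 × 51.74% / 22.66% = 1.2033
β_P = Σ w_i β_i = 0.37×0.4255 + 0.09×0.3593 + 0.46×0.6335 + 0.08×1.2033 = 0.5774
E(R_P) = R_f + β_P × MRP = 1.28% + 0.5774 × 9.49% = 6.76%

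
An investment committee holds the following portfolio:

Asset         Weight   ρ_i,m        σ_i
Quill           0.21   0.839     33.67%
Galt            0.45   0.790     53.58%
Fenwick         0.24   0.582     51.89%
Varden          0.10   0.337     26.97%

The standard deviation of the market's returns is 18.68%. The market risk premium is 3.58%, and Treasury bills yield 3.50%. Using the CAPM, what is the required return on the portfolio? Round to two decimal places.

β_Quill = 0.839 × 33.67% / 18.68% = 1.5123
β_Galt = 0.790 × 53.58% / 18.68% = 2.2660
β_Fenwick = 0.582 × 51.89% / 18.68% = 1.6167
β_Varden = 0.337 × 26.97% / 18.68% = 0.4866
β_P = Σ w_i β_i = 0.21×1.5123 + 0.45×2.2660 + 0.24×1.6167 + 0.10×0.4866 = 1.7740
E(R_P) = R_f + β_P × MRP = 3.50% + 1.7740 × 3.58% = 9.85%

9.85%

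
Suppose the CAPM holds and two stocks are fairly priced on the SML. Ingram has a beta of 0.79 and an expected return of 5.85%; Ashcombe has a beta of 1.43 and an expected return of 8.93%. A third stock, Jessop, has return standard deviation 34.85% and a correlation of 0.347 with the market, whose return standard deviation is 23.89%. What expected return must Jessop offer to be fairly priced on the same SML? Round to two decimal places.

4.48%

MRP = (8.93% − 5.85%) / (1.43 − 0.79) = 4.8125%
R_f = 5.85% − 0.79 × 4.8125% = 2.0481%
β_Jessop = ρ·σ_i/σ_m = 0.347 × 34.85 / 23.89 = 0.5062
E(R_Jessop) = R_f + β × MRP = 2.0481% + 0.5062 × 4.8125% = 4.48%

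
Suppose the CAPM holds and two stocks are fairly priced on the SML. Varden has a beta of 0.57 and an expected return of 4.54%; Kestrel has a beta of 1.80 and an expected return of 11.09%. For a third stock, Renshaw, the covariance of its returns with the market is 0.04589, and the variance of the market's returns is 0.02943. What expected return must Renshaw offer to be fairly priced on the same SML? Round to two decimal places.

MRP = (11.09% − 4.54%) / (1.80 − 0.57) = 5.3252%
R_f = 4.54% − 0.57 × 5.3252% = 1.5046%
β_Renshaw = Cov / Var(R_m) = 0.04589 / 0.02943 = 1.5593
E(R_Renshaw) = R_f + β × MRP = 1.5046% + 1.5593 × 5.3252% = 9.81%

9.81%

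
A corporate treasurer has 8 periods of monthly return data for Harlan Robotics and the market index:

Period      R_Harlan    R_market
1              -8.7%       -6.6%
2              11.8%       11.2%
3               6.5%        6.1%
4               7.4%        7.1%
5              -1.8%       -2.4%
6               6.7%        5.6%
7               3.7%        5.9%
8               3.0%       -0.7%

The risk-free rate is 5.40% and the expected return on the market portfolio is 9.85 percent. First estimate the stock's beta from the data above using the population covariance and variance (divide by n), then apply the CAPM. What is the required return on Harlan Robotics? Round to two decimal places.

Mean R_i = (-8.7 + 11.8 + 6.5 + 7.4 − 1.8 + 6.7 + 3.7 + 3.0) / 8 = 3.5750%
Mean R_m = (-6.6 + 11.2 + 6.1 + 7.1 − 2.4 + 5.6 + 5.9 − 0.7) / 8 = 3.2750%
Σ(R_i − R̄_i)(R_m − R̄_m) = 249.6750  ⇒  Cov = 249.6750 / 8 = 31.2094
Σ(R_m − R̄_m)² = 243.2350  ⇒  Var(R_m) = 243.2350 / 8 = 30.4044
β = Cov / Var(R_m) = 31.2094 / 30.4044 = 1.0265
MRP = 9.85% − 5.40% = 4.45%
E(R) = R_f + β × MRP = 5.40% + 1.0265 × 4.45% = 9.97%

9.97%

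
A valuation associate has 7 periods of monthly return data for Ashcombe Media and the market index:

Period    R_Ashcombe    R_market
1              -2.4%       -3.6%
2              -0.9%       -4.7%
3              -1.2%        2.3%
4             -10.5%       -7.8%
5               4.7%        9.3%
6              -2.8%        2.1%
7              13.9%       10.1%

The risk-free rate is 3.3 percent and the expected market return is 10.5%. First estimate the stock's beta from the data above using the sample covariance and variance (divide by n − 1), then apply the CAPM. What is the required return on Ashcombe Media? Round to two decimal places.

10.09%

Mean R_i = (-2.4 − 0.9 − 1.2 − 10.5 + 4.7 − 2.8 + 13.9) / 7 = 0.1143%
Mean R_m = (-3.6 − 4.7 + 2.3 − 7.8 + 9.3 + 2.1 + 10.1) / 7 = 1.1000%
Σ(R_i − R̄_i)(R_m − R̄_m) = 269.3500  ⇒  Cov = 269.3500 / 6 = 44.8917
Σ(R_m − R̄_m)² = 285.6200  ⇒  Var(R_m) = 285.6200 / 6 = 47.6033
β = Cov / Var(R_m) = 44.8917 / 47.6033 = 0.9430
MRP = 10.5% − 3.3% = 7.20%
E(R) = R_f + β × MRP = 3.3% + 0.9430 × 7.2% = 10.09%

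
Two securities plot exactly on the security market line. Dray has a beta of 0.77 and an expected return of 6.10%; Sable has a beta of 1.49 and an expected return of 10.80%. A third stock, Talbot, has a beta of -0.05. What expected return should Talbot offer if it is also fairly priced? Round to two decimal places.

0.75%

MRP (SML slope) = (10.80% − 6.10%) / (1.49 − 0.77) = 4.70% / 0.72 = 6.5278%
R_f (intercept) = 6.10% − 0.77 × 6.5278% = 1.0736%
E(R_Talbot) = R_f + β × MRP = 1.0736% + -0.05 × 6.5278% = 0.75%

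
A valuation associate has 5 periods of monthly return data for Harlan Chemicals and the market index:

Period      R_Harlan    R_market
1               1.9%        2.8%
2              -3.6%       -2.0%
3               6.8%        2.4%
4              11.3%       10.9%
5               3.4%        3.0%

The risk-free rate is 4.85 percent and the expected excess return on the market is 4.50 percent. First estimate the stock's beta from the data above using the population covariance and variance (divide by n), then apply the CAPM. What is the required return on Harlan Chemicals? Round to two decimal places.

9.74%

Mean R_i = (1.9 − 3.6 + 6.8 + 11.3 + 3.4) / 5 = 3.9600%
Mean R_m = (2.8 − 2.0 + 2.4 + 10.9 + 3.0) / 5 = 3.4200%
Σ(R_i − R̄_i)(R_m − R̄_m) = 94.4940  ⇒  Cov = 94.4940 / 5 = 18.8988
Σ(R_m − R̄_m)² = 86.9280  ⇒  Var(R_m) = 86.9280 / 5 = 17.3856
β = Cov / Var(R_m) = 18.8988 / 17.3856 = 1.0870
E(R) = R_f + β × MRP = 4.85% + 1.0870 × 4.50% = 9.74%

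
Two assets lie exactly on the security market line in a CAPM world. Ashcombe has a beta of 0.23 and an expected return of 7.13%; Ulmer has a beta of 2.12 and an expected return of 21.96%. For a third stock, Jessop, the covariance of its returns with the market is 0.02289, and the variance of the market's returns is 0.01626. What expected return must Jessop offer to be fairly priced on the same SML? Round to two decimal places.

MRP = (21.96% − 7.13%) / (2.12 − 0.23) = 7.8466%
R_f = 7.13% − 0.23 × 7.8466% = 5.3253%
β_Jessop = Cov / Var(R_m) = 0.02289 / 0.01626 = 1.4077
E(R_Jessop) = R_f + β × MRP = 5.3253% + 1.4077 × 7.8466% = 16.37%

16.37%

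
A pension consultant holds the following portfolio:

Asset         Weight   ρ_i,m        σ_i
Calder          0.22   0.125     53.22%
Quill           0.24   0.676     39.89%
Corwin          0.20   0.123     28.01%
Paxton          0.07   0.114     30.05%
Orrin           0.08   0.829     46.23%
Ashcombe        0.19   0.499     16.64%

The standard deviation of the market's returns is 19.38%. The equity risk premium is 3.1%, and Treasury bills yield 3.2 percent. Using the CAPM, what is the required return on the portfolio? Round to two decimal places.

5.36%

β_Calder = 0.125 × 53.22% / 19.38% = 0.3433
β_Quill = 0.676 × 39.89% / 19.38% = 1.3914
β_Corwin = 0.123 × 28.01% / 19.38% = 0.1778
β_Paxton = 0.114 × 30.05% / 19.38% = 0.1768
β_Orrin = 0.829 × 46.23% / 19.38% = 1.9775
β_Ashcombe = 0.499 × 16.64% / 19.38% = 0.4284
β_P = Σ w_i β_i = 0.22×0.3433 + 0.24×1.3914 + 0.20×0.1778 + 0.07×0.1768 + 0.08×1.9775 + 0.19×0.4284 = 0.6970
E(R_P) = R_f + β_P × MRP = 3.2% + 0.6970 × 3.1% = 5.36%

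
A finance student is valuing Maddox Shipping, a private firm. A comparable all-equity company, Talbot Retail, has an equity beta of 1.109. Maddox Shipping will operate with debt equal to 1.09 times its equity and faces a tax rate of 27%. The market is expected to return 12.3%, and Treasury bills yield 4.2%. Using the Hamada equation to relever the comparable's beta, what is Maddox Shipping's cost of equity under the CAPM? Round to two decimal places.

β_L = β_U × [1 + (1 − t)(D/E)] = 1.109 × [1 + (1 − 0.27) × 1.09]
    = 1.109 × [1 + 0.73 × 1.09] = 1.109 × 1.7957 = 1.9914
MRP = 12.3% − 4.2% = 8.10%
E(R) = R_f + β_L × MRP = 4.2% + 1.9914 × 8.1% = 20.33%

20.33%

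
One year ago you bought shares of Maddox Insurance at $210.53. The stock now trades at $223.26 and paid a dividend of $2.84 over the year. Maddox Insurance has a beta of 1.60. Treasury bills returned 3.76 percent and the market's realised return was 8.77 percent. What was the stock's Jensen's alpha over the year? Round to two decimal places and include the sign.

-4.38%

Realised HPR = (P1 + D1 − P0) / P0 = (223.26 + 2.84 − 210.53) / 210.53 = 15.57 / 210.53 = 7.3956%
MRP = 8.77% − 3.76% = 5.01%
CAPM required = R_f + β·MRP = 3.76% + 1.60 × 5.01% = 11.7760%
α = realised − required = 7.3956% − 11.7760% = -4.38%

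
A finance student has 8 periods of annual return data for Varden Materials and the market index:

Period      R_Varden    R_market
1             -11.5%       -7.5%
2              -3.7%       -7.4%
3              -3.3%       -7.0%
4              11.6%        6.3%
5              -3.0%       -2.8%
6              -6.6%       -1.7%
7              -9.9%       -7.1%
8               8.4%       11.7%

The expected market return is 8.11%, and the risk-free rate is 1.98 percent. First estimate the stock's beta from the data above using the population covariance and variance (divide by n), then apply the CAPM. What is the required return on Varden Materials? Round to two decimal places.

Mean R_i = (-11.5 − 3.7 − 3.3 + 11.6 − 3.0 − 6.6 − 9.9 + 8.4) / 8 = -2.2500%
Mean R_m = (-7.5 − 7.4 − 7.0 + 6.3 − 2.8 − 1.7 − 7.1 + 11.7) / 8 = -1.9375%
Σ(R_i − R̄_i)(R_m − R̄_m) = 363.1250  ⇒  Cov = 363.1250 / 8 = 45.3906
Σ(R_m − R̄_m)² = 367.6988  ⇒  Var(R_m) = 367.6988 / 8 = 45.9624
β = Cov / Var(R_m) = 45.3906 / 45.9624 = 0.9876
MRP = 8.11% − 1.98% = 6.13%
E(R) = R_f + β × MRP = 1.98% + 0.9876 × 6.13% = 8.03%

8.03%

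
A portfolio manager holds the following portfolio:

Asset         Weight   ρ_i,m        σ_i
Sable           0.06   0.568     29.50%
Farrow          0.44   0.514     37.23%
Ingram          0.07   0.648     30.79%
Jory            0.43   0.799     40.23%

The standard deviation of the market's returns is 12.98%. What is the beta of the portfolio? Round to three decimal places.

1.899

β_Sable = 0.568 × 29.50% / 12.98% = 1.2909
β_Farrow = 0.514 × 37.23% / 12.98% = 1.4743
β_Ingram = 0.648 × 30.79% / 12.98% = 1.5371
β_Jory = 0.799 × 40.23% / 12.98% = 2.4764
β_P = Σ w_i β_i = 0.06×1.2909 + 0.44×1.4743 + 0.07×1.5371 + 0.43×2.4764 = 1.8986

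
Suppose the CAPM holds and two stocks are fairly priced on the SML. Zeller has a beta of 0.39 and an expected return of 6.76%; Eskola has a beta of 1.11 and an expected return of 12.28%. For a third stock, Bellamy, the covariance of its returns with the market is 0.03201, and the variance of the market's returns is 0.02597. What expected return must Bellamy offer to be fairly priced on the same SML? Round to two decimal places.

MRP = (12.28% − 6.76%) / (1.11 − 0.39) = 7.6667%
R_f = 6.76% − 0.39 × 7.6667% = 3.7700%
β_Bellamy = Cov / Var(R_m) = 0.03201 / 0.02597 = 1.2326
E(R_Bellamy) = R_f + β × MRP = 3.7700% + 1.2326 × 7.6667% = 13.22%

13.22%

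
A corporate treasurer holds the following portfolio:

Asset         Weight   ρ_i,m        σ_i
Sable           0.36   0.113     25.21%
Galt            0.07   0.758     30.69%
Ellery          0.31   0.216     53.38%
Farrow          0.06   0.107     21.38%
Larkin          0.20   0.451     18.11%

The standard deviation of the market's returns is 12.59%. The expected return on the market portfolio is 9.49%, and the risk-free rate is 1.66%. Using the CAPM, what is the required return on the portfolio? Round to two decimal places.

β_Sable = 0.113 × 25.21% / 12.59% = 0.2263
β_Galt = 0.758 × 30.69% / 12.59% = 1.8477
β_Ellery = 0.216 × 53.38% / 12.59% = 0.9158
β_Farrow = 0.107 × 21.38% / 12.59% = 0.1817
β_Larkin = 0.451 × 18.11% / 12.59% = 0.6487
β_P = Σ w_i β_i = 0.36×0.2263 + 0.07×1.8477 + 0.31×0.9158 + 0.06×0.1817 + 0.20×0.6487 = 0.6353
MRP = 9.49% − 1.66% = 7.83%
E(R_P) = R_f + β_P × MRP = 1.66% + 0.6353 × 7.83% = 6.63%

6.63%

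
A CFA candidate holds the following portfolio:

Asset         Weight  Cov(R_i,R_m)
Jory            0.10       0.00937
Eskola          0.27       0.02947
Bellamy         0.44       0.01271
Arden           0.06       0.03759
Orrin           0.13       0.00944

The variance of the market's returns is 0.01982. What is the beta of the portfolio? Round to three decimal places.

β_Jory = 0.00937 / 0.01982 = 0.4728
β_Eskola = 0.02947 / 0.01982 = 1.4869
β_Bellamy = 0.01271 / 0.01982 = 0.6413
β_Arden = 0.03759 / 0.01982 = 1.8966
β_Orrin = 0.00944 / 0.01982 = 0.4763
β_P = Σ w_i β_i = 0.10×0.4728 + 0.27×1.4869 + 0.44×0.6413 + 0.06×1.8966 + 0.13×0.4763 = 0.9066

0.907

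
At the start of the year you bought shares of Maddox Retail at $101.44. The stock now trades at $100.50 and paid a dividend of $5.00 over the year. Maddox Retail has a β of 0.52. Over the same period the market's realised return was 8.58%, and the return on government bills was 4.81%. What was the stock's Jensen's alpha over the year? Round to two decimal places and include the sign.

Realised HPR = (P1 + D1 − P0) / P0 = (100.50 + 5.00 − 101.44) / 101.44 = 4.06 / 101.44 = 4.0024%
MRP = 8.58% − 4.81% = 3.77%
CAPM required = R_f + β·MRP = 4.81% + 0.52 × 3.77% = 6.7704%
α = realised − required = 4.0024% − 6.7704% = -2.77%

-2.77%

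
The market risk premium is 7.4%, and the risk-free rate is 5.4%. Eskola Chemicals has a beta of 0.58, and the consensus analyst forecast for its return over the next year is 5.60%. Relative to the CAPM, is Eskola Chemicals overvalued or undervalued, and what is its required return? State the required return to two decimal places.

Required return = R_f + β·MRP = 5.4% + 0.58 × 7.4% = 9.69%
Forecast 5.60% < required 9.69% → the stock plots below the SML → overvalued.

Overvalued; required return 9.69%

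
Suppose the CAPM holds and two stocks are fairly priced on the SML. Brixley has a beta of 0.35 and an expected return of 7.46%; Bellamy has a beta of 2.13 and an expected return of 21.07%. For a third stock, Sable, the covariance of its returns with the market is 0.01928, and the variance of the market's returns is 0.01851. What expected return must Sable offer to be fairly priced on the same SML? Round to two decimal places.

MRP = (21.07% − 7.46%) / (2.13 − 0.35) = 7.6461%
R_f = 7.46% − 0.35 × 7.6461% = 4.7839%
β_Sable = Cov / Var(R_m) = 0.01928 / 0.01851 = 1.0416
E(R_Sable) = R_f + β × MRP = 4.7839% + 1.0416 × 7.6461% = 12.75%

12.75%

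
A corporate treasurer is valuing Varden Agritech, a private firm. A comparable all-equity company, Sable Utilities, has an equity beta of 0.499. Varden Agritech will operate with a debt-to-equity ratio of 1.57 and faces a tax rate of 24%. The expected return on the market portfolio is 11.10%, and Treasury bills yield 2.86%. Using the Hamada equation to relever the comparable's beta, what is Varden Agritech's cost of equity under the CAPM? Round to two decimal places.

β_L = β_U × [1 + (1 − t)(D/E)] = 0.499 × [1 + (1 − 0.24) × 1.57]
    = 0.499 × [1 + 0.76 × 1.57] = 0.499 × 2.1932 = 1.0944
MRP = 11.10% − 2.86% = 8.24%
E(R) = R_f + β_L × MRP = 2.86% + 1.0944 × 8.24% = 11.88%

11.88%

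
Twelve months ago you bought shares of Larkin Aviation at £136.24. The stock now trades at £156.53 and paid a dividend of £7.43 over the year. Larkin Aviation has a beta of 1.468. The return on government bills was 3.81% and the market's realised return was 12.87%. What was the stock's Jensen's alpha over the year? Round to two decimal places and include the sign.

+3.24%

Realised HPR = (P1 + D1 − P0) / P0 = (156.53 + 7.43 − 136.24) / 136.24 = 27.72 / 136.24 = 20.3464%
MRP = 12.87% − 3.81% = 9.06%
CAPM required = R_f + β·MRP = 3.81% + 1.468 × 9.06% = 17.11008%
α = realised − required = 20.3464% − 17.11008% = +3.24%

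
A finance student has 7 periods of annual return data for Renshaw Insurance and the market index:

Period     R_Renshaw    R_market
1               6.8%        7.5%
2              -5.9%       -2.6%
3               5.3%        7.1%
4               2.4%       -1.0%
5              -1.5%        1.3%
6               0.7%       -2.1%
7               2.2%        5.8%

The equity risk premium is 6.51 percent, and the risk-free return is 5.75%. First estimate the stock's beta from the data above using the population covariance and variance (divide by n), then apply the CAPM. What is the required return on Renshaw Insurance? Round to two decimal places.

10.62%

Mean R_i = (6.8 − 5.9 + 5.3 + 2.4 − 1.5 + 0.7 + 2.2) / 7 = 1.4286%
Mean R_m = (7.5 − 2.6 + 7.1 − 1.0 + 1.3 − 2.1 + 5.8) / 7 = 2.2857%
Σ(R_i − R̄_i)(R_m − R̄_m) = 88.0529  ⇒  Cov = 88.0529 / 7 = 12.5790
Σ(R_m − R̄_m)² = 117.5886  ⇒  Var(R_m) = 117.5886 / 7 = 16.7984
β = Cov / Var(R_m) = 12.5790 / 16.7984 = 0.7488
E(R) = R_f + β × MRP = 5.75% + 0.7488 × 6.51% = 10.62%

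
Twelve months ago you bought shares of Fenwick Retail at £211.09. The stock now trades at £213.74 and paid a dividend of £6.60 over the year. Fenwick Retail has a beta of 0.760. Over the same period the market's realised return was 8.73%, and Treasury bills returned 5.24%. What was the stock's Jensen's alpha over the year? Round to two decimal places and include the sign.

-3.51%

Realised HPR = (P1 + D1 − P0) / P0 = (213.74 + 6.60 − 211.09) / 211.09 = 9.25 / 211.09 = 4.3820%
MRP = 8.73% − 5.24% = 3.49%
CAPM required = R_f + β·MRP = 5.24% + 0.760 × 3.49% = 7.89240%
α = realised − required = 4.3820% − 7.89240% = -3.51%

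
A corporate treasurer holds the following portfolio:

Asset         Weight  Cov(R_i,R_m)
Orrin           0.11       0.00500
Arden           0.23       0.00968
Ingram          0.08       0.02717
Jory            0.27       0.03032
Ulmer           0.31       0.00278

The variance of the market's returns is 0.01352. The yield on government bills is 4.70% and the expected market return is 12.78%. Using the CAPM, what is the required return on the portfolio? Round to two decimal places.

13.07%

β_Orrin = 0.00500 / 0.01352 = 0.3698
β_Arden = 0.00968 / 0.01352 = 0.7160
β_Ingram = 0.02717 / 0.01352 = 2.0096
β_Jory = 0.03032 / 0.01352 = 2.2426
β_Ulmer = 0.00278 / 0.01352 = 0.2056
β_P = Σ w_i β_i = 0.11×0.3698 + 0.23×0.7160 + 0.08×2.0096 + 0.27×2.2426 + 0.31×0.2056 = 1.0354
MRP = 12.78% − 4.70% = 8.08%
E(R_P) = R_f + β_P × MRP = 4.70% + 1.0354 × 8.08% = 13.07%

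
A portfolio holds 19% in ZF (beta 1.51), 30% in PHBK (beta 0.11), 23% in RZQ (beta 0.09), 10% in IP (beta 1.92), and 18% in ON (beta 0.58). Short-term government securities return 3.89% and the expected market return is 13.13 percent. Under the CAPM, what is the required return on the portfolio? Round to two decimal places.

β_P = Σ w_i β_i = 0.19×1.51 + 0.30×0.11 + 0.23×0.09 + 0.10×1.92 + 0.18×0.58 = 0.6370
MRP = 13.13% − 3.89% = 9.24%
E(R_P) = R_f + β_P × MRP = 3.89% + 0.6370 × 9.24% = 9.78%

9.78%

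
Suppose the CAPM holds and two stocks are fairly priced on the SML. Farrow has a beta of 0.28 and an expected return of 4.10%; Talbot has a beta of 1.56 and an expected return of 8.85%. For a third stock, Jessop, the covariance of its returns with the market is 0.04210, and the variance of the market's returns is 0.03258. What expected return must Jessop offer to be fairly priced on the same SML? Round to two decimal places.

7.86%

MRP = (8.85% − 4.10%) / (1.56 − 0.28) = 3.7109%
R_f = 4.10% − 0.28 × 3.7109% = 3.0609%
β_Jessop = Cov / Var(R_m) = 0.04210 / 0.03258 = 1.2922
E(R_Jessop) = R_f + β × MRP = 3.0609% + 1.2922 × 3.7109% = 7.86%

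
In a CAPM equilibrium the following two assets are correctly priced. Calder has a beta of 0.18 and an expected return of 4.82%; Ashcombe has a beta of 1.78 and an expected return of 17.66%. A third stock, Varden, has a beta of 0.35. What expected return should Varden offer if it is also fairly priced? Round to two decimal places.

MRP (SML slope) = (17.66% − 4.82%) / (1.78 − 0.18) = 12.84% / 1.60 = 8.0250%
R_f (intercept) = 4.82% − 0.18 × 8.0250% = 3.3755%
E(R_Varden) = R_f + β × MRP = 3.3755% + 0.35 × 8.0250% = 6.18%

6.18%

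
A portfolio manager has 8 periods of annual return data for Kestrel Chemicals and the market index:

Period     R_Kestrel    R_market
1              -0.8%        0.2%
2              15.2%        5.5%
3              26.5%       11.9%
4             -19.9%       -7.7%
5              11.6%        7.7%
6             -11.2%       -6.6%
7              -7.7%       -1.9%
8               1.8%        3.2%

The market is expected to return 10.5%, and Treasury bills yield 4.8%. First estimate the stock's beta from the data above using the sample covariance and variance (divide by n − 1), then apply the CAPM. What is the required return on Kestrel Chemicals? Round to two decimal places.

Mean R_i = (-0.8 + 15.2 + 26.5 − 19.9 + 11.6 − 11.2 − 7.7 + 1.8) / 8 = 1.9375%
Mean R_m = (0.2 + 5.5 + 11.9 − 7.7 + 7.7 − 6.6 − 1.9 + 3.2) / 8 = 1.5375%
Σ(R_i − R̄_i)(R_m − R̄_m) = 711.8188  ⇒  Cov = 711.8188 / 7 = 101.6884
Σ(R_m − R̄_m)² = 328.9788  ⇒  Var(R_m) = 328.9788 / 7 = 46.9970
β = Cov / Var(R_m) = 101.6884 / 46.9970 = 2.1637
MRP = 10.5% − 4.8% = 5.70%
E(R) = R_f + β × MRP = 4.8% + 2.1637 × 5.7% = 17.13%

17.13%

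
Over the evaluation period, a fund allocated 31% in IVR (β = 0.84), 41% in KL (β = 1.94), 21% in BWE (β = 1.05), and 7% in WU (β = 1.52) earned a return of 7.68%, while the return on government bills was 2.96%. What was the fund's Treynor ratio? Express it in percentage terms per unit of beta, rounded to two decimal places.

β_P = 0.31×0.84 + 0.41×1.94 + 0.21×1.05 + 0.07×1.52 = 1.3827
Treynor = (R_P − R_f) / β_P = (7.68% − 2.96%) / 1.3827 = 4.72% / 1.3827 = 3.41%

3.41%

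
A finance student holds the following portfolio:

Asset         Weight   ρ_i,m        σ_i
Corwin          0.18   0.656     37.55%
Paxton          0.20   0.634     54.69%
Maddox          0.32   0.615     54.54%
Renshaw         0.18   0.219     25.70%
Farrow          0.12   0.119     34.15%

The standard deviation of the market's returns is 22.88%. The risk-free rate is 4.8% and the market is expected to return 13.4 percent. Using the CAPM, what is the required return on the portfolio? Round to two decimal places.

13.67%

β_Corwin = 0.656 × 37.55% / 22.88% = 1.0766
β_Paxton = 0.634 × 54.69% / 22.88% = 1.5154
β_Maddox = 0.615 × 54.54% / 22.88% = 1.4660
β_Renshaw = 0.219 × 25.70% / 22.88% = 0.2460
β_Farrow = 0.119 × 34.15% / 22.88% = 0.1776
β_P = Σ w_i β_i = 0.18×1.0766 + 0.20×1.5154 + 0.32×1.4660 + 0.18×0.2460 + 0.12×0.1776 = 1.0316
MRP = 13.4% − 4.8% = 8.60%
E(R_P) = R_f + β_P × MRP = 4.8% + 1.0316 × 8.6% = 13.67%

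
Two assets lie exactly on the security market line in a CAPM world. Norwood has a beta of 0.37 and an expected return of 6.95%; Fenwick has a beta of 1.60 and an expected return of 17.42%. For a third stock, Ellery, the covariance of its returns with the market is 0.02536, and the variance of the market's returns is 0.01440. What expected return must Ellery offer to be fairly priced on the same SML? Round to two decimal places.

18.79%

MRP = (17.42% − 6.95%) / (1.60 − 0.37) = 8.5122%
R_f = 6.95% − 0.37 × 8.5122% = 3.8005%
β_Ellery = Cov / Var(R_m) = 0.02536 / 0.01440 = 1.7611
E(R_Ellery) = R_f + β × MRP = 3.8005% + 1.7611 × 8.5122% = 18.79%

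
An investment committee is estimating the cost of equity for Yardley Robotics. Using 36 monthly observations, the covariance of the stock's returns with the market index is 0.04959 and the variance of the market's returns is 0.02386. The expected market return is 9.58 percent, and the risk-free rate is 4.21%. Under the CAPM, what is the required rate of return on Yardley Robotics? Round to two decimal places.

β = Cov(R_i, R_m) / Var(R_m) = 0.04959 / 0.02386 = 2.0784
MRP = 9.58% − 4.21% = 5.37%
E(R) = R_f + β × MRP = 4.21% + 2.0784 × 5.37% = 15.37%

15.37%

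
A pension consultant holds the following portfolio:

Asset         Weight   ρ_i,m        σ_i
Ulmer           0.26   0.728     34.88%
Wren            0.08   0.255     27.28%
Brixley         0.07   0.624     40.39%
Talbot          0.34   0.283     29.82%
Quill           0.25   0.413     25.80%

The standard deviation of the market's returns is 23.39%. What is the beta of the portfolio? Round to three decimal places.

0.618

β_Ulmer = 0.728 × 34.88% / 23.39% = 1.0856
β_Wren = 0.255 × 27.28% / 23.39% = 0.2974
β_Brixley = 0.624 × 40.39% / 23.39% = 1.0775
β_Talbot = 0.283 × 29.82% / 23.39% = 0.3608
β_Quill = 0.413 × 25.80% / 23.39% = 0.4556
β_P = Σ w_i β_i = 0.26×1.0856 + 0.08×0.2974 + 0.07×1.0775 + 0.34×0.3608 + 0.25×0.4556 = 0.6180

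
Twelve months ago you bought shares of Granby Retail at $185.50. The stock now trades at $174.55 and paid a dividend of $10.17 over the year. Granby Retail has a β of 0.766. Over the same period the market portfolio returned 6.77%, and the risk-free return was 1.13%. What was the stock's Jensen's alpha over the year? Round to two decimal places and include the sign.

-5.87%

Realised HPR = (P1 + D1 − P0) / P0 = (174.55 + 10.17 − 185.50) / 185.50 = -0.78 / 185.50 = -0.4205%
MRP = 6.77% − 1.13% = 5.64%
CAPM required = R_f + β·MRP = 1.13% + 0.766 × 5.64% = 5.45024%
α = realised − required = -0.4205% − 5.45024% = -5.87%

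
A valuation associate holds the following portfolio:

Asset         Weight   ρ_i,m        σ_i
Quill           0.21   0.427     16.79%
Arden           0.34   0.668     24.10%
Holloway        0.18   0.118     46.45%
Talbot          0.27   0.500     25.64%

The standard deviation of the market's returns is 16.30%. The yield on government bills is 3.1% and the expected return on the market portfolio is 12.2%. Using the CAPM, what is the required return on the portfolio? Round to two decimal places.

β_Quill = 0.427 × 16.79% / 16.30% = 0.4398
β_Arden = 0.668 × 24.10% / 16.30% = 0.9877
β_Holloway = 0.118 × 46.45% / 16.30% = 0.3363
β_Talbot = 0.500 × 25.64% / 16.30% = 0.7865
β_P = Σ w_i β_i = 0.21×0.4398 + 0.34×0.9877 + 0.18×0.3363 + 0.27×0.7865 = 0.7011
MRP = 12.2% − 3.1% = 9.10%
E(R_P) = R_f + β_P × MRP = 3.1% + 0.7011 × 9.1% = 9.48%

9.48%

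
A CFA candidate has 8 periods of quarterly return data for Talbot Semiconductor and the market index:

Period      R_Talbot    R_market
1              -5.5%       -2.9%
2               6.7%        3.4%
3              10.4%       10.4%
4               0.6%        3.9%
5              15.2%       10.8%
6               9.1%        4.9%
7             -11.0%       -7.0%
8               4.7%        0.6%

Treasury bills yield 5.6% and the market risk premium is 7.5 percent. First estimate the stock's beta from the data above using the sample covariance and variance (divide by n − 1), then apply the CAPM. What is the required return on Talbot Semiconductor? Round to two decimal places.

Mean R_i = (-5.5 + 6.7 + 10.4 + 0.6 + 15.2 + 9.1 − 11.0 + 4.7) / 8 = 3.7750%
Mean R_m = (-2.9 + 3.4 + 10.4 + 3.9 + 10.8 + 4.9 − 7.0 + 0.6) / 8 = 3.0125%
Σ(R_i − R̄_i)(R_m − R̄_m) = 346.8225  ⇒  Cov = 346.8225 / 7 = 49.5461
Σ(R_m − R̄_m)² = 260.7488  ⇒  Var(R_m) = 260.7488 / 7 = 37.2498
β = Cov / Var(R_m) = 49.5461 / 37.2498 = 1.3301
E(R) = R_f + β × MRP = 5.6% + 1.3301 × 7.5% = 15.58%

15.58%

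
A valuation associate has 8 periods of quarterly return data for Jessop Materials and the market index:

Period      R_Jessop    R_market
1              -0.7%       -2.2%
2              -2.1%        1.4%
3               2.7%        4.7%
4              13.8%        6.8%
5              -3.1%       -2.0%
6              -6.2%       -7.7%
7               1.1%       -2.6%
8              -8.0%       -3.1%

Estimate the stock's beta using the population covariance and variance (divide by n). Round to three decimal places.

1.181

Mean R_i = (-0.7 − 2.1 + 2.7 + 13.8 − 3.1 − 6.2 + 1.1 − 8.0) / 8 = -0.3125%
Mean R_m = (-2.2 + 1.4 + 4.7 + 6.8 − 2.0 − 7.7 − 2.6 − 3.1) / 8 = -0.5875%
Σ(R_i − R̄_i)(R_m − R̄_m) = 179.5413  ⇒  Cov = 179.5413 / 8 = 22.4427
Σ(R_m − R̄_m)² = 152.0288  ⇒  Var(R_m) = 152.0288 / 8 = 19.0036
β = Cov / Var(R_m) = 22.4427 / 19.0036 = 1.1810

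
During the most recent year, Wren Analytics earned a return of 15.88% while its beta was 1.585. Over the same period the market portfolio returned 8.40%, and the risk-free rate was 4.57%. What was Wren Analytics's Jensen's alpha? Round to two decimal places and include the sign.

+5.24%

Market excess return = 8.40% − 4.57% = 3.83%
CAPM benchmark = R_f + β(R_m − R_f) = 4.57% + 1.585 × 3.83% = 10.64055%
α = actual − benchmark = 15.88% − 10.64055% = +5.24%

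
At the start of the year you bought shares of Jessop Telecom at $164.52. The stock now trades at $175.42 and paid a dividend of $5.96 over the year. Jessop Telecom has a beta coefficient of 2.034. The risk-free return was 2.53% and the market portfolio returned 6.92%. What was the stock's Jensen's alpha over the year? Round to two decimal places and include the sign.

Realised HPR = (P1 + D1 − P0) / P0 = (175.42 + 5.96 − 164.52) / 164.52 = 16.86 / 164.52 = 10.2480%
MRP = 6.92% − 2.53% = 4.39%
CAPM required = R_f + β·MRP = 2.53% + 2.034 × 4.39% = 11.45926%
α = realised − required = 10.2480% − 11.45926% = -1.21%

-1.21%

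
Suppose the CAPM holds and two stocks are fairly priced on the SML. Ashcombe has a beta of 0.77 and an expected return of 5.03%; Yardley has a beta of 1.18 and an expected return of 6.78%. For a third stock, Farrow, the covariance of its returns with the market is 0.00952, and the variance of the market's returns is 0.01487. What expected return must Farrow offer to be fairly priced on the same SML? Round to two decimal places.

MRP = (6.78% − 5.03%) / (1.18 − 0.77) = 4.2683%
R_f = 5.03% − 0.77 × 4.2683% = 1.7434%
β_Farrow = Cov / Var(R_m) = 0.00952 / 0.01487 = 0.6402
E(R_Farrow) = R_f + β × MRP = 1.7434% + 0.6402 × 4.2683% = 4.48%

4.48%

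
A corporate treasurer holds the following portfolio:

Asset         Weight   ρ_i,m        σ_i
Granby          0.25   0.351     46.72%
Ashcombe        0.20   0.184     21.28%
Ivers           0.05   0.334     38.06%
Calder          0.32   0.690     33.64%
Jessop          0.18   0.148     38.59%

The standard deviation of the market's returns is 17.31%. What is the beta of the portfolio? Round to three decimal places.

β_Granby = 0.351 × 46.72% / 17.31% = 0.9474
β_Ashcombe = 0.184 × 21.28% / 17.31% = 0.2262
β_Ivers = 0.334 × 38.06% / 17.31% = 0.7344
β_Calder = 0.690 × 33.64% / 17.31% = 1.3409
β_Jessop = 0.148 × 38.59% / 17.31% = 0.3299
β_P = Σ w_i β_i = 0.25×0.9474 + 0.20×0.2262 + 0.05×0.7344 + 0.32×1.3409 + 0.18×0.3299 = 0.8073

0.807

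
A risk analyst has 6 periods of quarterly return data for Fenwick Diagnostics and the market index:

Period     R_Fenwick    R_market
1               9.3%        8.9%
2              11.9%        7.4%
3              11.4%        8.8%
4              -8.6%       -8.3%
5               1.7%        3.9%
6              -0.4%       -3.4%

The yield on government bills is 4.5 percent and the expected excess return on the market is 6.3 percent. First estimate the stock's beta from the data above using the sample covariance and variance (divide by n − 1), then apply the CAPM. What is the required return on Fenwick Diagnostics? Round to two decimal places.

11.30%

Mean R_i = (9.3 + 11.9 + 11.4 − 8.6 + 1.7 − 0.4) / 6 = 4.2167%
Mean R_m = (8.9 + 7.4 + 8.8 − 8.3 + 3.9 − 3.4) / 6 = 2.8833%
Σ(R_i − R̄_i)(R_m − R̄_m) = 277.5717  ⇒  Cov = 277.5717 / 5 = 55.5143
Σ(R_m − R̄_m)² = 257.1883  ⇒  Var(R_m) = 257.1883 / 5 = 51.4377
β = Cov / Var(R_m) = 55.5143 / 51.4377 = 1.0793
E(R) = R_f + β × MRP = 4.5% + 1.0793 × 6.3% = 11.30%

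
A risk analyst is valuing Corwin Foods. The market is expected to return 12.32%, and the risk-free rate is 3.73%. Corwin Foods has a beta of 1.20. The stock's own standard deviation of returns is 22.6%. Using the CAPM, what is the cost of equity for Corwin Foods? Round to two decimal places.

14.04%

Market risk premium = E(R_m) − R_f = 12.32% − 3.73% = 8.59%
E(R) = R_f + β × MRP = 3.73% + 1.20 × 8.59% = 14.04%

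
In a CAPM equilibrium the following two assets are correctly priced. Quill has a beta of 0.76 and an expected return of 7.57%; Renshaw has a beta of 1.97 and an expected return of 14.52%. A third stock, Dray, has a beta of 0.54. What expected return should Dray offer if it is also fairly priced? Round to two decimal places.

6.31%

MRP (SML slope) = (14.52% − 7.57%) / (1.97 − 0.76) = 6.95% / 1.21 = 5.7438%
R_f (intercept) = 7.57% − 0.76 × 5.7438% = 3.2047%
E(R_Dray) = R_f + β × MRP = 3.2047% + 0.54 × 5.7438% = 6.31%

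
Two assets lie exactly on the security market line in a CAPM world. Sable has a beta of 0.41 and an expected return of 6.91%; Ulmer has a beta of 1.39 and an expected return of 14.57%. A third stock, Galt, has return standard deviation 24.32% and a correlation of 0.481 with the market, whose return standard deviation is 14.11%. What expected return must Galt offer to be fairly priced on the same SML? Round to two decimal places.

MRP = (14.57% − 6.91%) / (1.39 − 0.41) = 7.8163%
R_f = 6.91% − 0.41 × 7.8163% = 3.7053%
β_Galt = ρ·σ_i/σ_m = 0.481 × 24.32 / 14.11 = 0.8291
E(R_Galt) = R_f + β × MRP = 3.7053% + 0.8291 × 7.8163% = 10.19%

10.19%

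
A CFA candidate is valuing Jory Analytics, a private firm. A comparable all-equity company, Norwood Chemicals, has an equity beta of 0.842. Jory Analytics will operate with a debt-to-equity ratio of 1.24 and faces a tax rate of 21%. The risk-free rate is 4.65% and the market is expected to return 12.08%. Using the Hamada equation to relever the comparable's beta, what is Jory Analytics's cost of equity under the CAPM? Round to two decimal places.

β_L = β_U × [1 + (1 − t)(D/E)] = 0.842 × [1 + (1 − 0.21) × 1.24]
    = 0.842 × [1 + 0.79 × 1.24] = 0.842 × 1.9796 = 1.6668
MRP = 12.08% − 4.65% = 7.43%
E(R) = R_f + β_L × MRP = 4.65% + 1.6668 × 7.43% = 17.03%

17.03%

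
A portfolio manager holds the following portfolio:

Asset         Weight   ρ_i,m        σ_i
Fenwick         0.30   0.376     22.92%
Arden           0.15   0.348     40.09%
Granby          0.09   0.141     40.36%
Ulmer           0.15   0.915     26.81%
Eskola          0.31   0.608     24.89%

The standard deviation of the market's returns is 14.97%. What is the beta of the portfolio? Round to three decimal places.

0.906

β_Fenwick = 0.376 × 22.92% / 14.97% = 0.5757
β_Arden = 0.348 × 40.09% / 14.97% = 0.9320
β_Granby = 0.141 × 40.36% / 14.97% = 0.3801
β_Ulmer = 0.915 × 26.81% / 14.97% = 1.6387
β_Eskola = 0.608 × 24.89% / 14.97% = 1.0109
β_P = Σ w_i β_i = 0.30×0.5757 + 0.15×0.9320 + 0.09×0.3801 + 0.15×1.6387 + 0.31×1.0109 = 0.9059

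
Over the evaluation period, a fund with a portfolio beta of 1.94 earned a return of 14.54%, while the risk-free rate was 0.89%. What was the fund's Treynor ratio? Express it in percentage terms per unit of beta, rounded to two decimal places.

7.04%

Treynor = (R_P − R_f) / β_P = (14.54% − 0.89%) / 1.9400 = 13.65% / 1.9400 = 7.04%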